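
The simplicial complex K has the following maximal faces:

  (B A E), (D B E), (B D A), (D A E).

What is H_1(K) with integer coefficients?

Take the total order A < B < D < E on the vertex set. Then K (dimension 2) consists of the simplices:

  0-simplices (4): A, B, D, E
  1-simplices (6): AB, AD, AE, BD, BE, DE
  2-simplices (4): ABD, ABE, ADE, BDE

Hence C_0 ≅ Z^4, C_1 ≅ Z^6, C_2 ≅ Z^4.

Boundary ∂_1: C_1 → C_0 maps an edge to its endpoints' difference, ∂[p,q] = q − p.
The resulting 4×6 matrix has rank 3, and its Smith normal form has invariant factors (1,1,1).

Boundary ∂_2: C_2 → C_1 acts by ∂[p,q,r] = [q,r] − [p,r] + [p,q]. For instance
  ∂ABD = BD − AD + AB,
  ∂ABE = BE − AE + AB.
As a 6×4 matrix over Z this has rank 3, with invariant factors (1,1,1).

Reading off H_k = ker ∂_k / im ∂_{k+1}:

  H_1: rank ker ∂_1 − rank ∂_2 = (6 − 3) − 3 = 0, and the invariant factors of ∂_2 are all 1, so H_1 ≅ 0.

H_1 ≅ 0.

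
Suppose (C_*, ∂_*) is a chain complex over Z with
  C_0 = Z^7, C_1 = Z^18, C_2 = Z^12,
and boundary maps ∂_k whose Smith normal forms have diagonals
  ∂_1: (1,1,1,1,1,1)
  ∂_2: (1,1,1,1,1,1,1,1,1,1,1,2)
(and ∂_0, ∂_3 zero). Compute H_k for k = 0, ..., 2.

H_0: b_0 = 7 − 0 − 6 = 1; torsion from ∂_1 factors > 1: none. So H_0 ≅ Z.
H_1: b_1 = 18 − 6 − 12 = 0; torsion from ∂_2 factors > 1: [2]. So H_1 ≅ Z/2Z.
H_2: b_2 = 12 − 12 − 0 = 0; torsion from ∂_3 factors > 1: none. So H_2 ≅ 0.

H_0 ≅ Z,  H_1 ≅ Z/2Z,  H_2 = 0.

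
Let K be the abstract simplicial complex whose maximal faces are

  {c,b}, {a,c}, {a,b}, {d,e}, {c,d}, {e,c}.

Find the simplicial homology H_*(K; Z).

H_0 = Z,  H_1 = Z^2.

Take the total order a < b < c < d < e on the vertex set. Then K (dimension 1) consists of the simplices:

  0-simplices (5): a, b, c, d, e
  1-simplices (6): ab, ac, bc, cd, ce, de

Hence C_0 ≅ Z^5, C_1 ≅ Z^6.

∂_1: C_1 → C_0 maps an edge to its endpoints' difference, ∂[p,q] = q − p.
The resulting 5×6 matrix has rank 4, and its Smith normal form has invariant factors (1,1,1,1).

Computing H_k = (kernel of ∂_k) / (image of ∂_{k+1}):

  H_0: rank C_0 − rank ∂_1 = 5 − 4 = 1, and the invariant factors of ∂_1 are all 1, so H_0 = Z.
  H_1: rank ker ∂_1 − rank ∂_2 = (6 − 4) − 0 = 2, and there is no ∂_2, so H_1 = Z^2.

(K is a triangulation of a wedge of 2 circles.)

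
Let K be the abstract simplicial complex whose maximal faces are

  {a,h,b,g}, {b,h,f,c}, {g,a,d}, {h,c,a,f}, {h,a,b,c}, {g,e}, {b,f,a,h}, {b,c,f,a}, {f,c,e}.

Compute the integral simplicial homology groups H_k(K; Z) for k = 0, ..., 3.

We work with the vertex ordering a < b < c < d < e < f < g < h. The simplices of K, each written with vertices in increasing order, are:

  0-simplices (8): a, b, c, d, e, f, g, h
  1-simplices (18): ab, ac, ad, af, ag, ah, bc, bf, bg, bh, ce, cf, ch, dg, ef, eg, fh, gh
  2-simplices (15): abc, abf, abg, abh, acf, ach, adg, afh, agh, bcf, bch, bfh, bgh, cef, cfh
  3-simplices (6): abcf, abch, abfh, abgh, acfh, bcfh

so the chain groups are C_0 ≅ Z^8, C_1 ≅ Z^18, C_2 ≅ Z^15, C_3 ≅ Z^6.

Boundary ∂_1: C_1 → C_0 is given by ∂[p,q] = [q] − [p].
This gives a 8×18 integer matrix of rank 7; reducing to Smith normal form yields diagonal entries (1,1,1,1,1,1,1).

Boundary ∂_2: C_2 → C_1 acts by ∂[p,q,r] = [q,r] − [p,r] + [p,q]. For instance
  ∂abf = bf − af + ab,
  ∂cfh = fh − ch + cf.
As a 18×15 matrix over Z this has rank 10, with invariant factors (1,1,1,1,1,1,1,1,1,1).

The boundary map ∂_3: C_3 → C_2 sends each 3-simplex σ to the alternating sum Σ_i (−1)^i (σ with its i-th vertex removed). For instance
  ∂abfh = bfh − afh + abh − abf,
  ∂abcf = bcf − acf + abf − abc.
The 15×6 boundary matrix has rank 5 and Smith normal form diag(1,1,1,1,1).

Computing H_k = (kernel of ∂_k) / (image of ∂_{k+1}):

  H_0: rank C_0 − rank ∂_1 = 8 − 7 = 1, and the invariant factors of ∂_1 are all 1, so H_0 = Z.
  H_1: rank ker ∂_1 − rank ∂_2 = (18 − 7) − 10 = 1, and the invariant factors of ∂_2 are all 1, so H_1 = Z.
  H_2: rank ker ∂_2 − rank ∂_3 = (15 − 10) − 5 = 0, and the invariant factors of ∂_3 are all 1, so H_2 = 0.
  H_3: rank ker ∂_3 − rank ∂_4 = (6 − 5) − 0 = 1, and there is no ∂_4, so H_3 = Z.

As a check, the Euler characteristic is 8 − 18 + 15 − 6 = -1, which agrees with 1 − 1 + 0 − 1 = -1.

H_0 ≅ Z,  H_1 ≅ Z,  H_2 = 0,  H_3 ≅ Z.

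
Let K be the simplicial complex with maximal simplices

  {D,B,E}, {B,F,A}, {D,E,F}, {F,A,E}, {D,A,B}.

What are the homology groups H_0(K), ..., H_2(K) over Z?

H_0 ≅ Z,  H_1 ≅ Z,  H_2 = 0.

Order the vertices as A < B < D < E < F. Listing each simplex with vertices in this order, K has dimension 2 with simplices:

  0-simplices (5): A, B, D, E, F
  1-simplices (10): AB, AD, AE, AF, BD, BE, BF, DE, DF, EF
  2-simplices (5): ABD, ABF, AEF, BDE, DEF

Hence C_0 ≅ Z^5, C_1 ≅ Z^10, C_2 ≅ Z^5.

∂_1: C_1 → C_0 is given by ∂[p,q] = [q] − [p]. For instance
  ∂AD = D − A.
The resulting 5×10 matrix has rank 4, and its Smith normal form has invariant factors (1,1,1,1).

Boundary ∂_2: C_2 → C_1 maps a triangle to the signed sum of its edges. For instance
  ∂BDE = DE − BE + BD,
  ∂ABF = BF − AF + AB.
The resulting 10×5 matrix has rank 5, and its Smith normal form has invariant factors (1,1,1,1,1).

Computing H_k = (kernel of ∂_k) / (image of ∂_{k+1}):

  H_0: rank C_0 − rank ∂_1 = 5 − 4 = 1, and the invariant factors of ∂_1 are all 1, so H_0 ≅ Z.
  H_1: rank ker ∂_1 − rank ∂_2 = (10 − 4) − 5 = 1, and the invariant factors of ∂_2 are all 1, so H_1 ≅ Z.
  H_2: rank ker ∂_2 − rank ∂_3 = (5 − 5) − 0 = 0, and there is no ∂_3, so H_2 ≅ 0.

As a check, the Euler characteristic is 5 − 10 + 5 = 0, which agrees with 1 − 1 + 0 = 0.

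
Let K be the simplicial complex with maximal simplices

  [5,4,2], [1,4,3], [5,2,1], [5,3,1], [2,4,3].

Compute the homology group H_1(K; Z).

H_1 ≅ Z.

Fix the vertex order 1 < 2 < 3 < 4 < 5 and write every simplex with vertices in increasing order. Then dim K = 2 and the simplices of K are:

  0-simplices (5): [1], [2], [3], [4], [5]
  1-simplices (10): [1,2], [1,3], [1,4], [1,5], [2,3], [2,4], [2,5], [3,4], [3,5], [4,5]
  2-simplices (5): [1,2,5], [1,3,4], [1,3,5], [2,3,4], [2,4,5]

so the chain groups are C_0 ≅ Z^5, C_1 ≅ Z^10, C_2 ≅ Z^5.

Boundary ∂_1: C_1 → C_0 is given by ∂[p,q] = [q] − [p].
As a 5×10 matrix over Z this has rank 4, with invariant factors (1,1,1,1).

The boundary map ∂_2: C_2 → C_1 maps a triangle to the signed sum of its edges. For instance
  ∂[1,3,4] = [3,4] − [1,4] + [1,3],
  ∂[2,4,5] = [4,5] − [2,5] + [2,4].
As a 10×5 matrix over Z this has rank 5, with invariant factors (1,1,1,1,1).

Now H_k = ker ∂_k / im ∂_{k+1}, so:

  H_1: rank ker ∂_1 − rank ∂_2 = (10 − 4) − 5 = 1, and the invariant factors of ∂_2 are all 1, so H_1 ≅ Z.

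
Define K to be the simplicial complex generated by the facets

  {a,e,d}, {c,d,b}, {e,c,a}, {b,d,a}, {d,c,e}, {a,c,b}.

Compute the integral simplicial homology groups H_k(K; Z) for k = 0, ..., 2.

K has 5 vertices, 9 edges, 6 triangles.
rank ∂_0 = 0, rank ∂_1 = 4 ⇒ b_0 = 5 − 0 − 4 = 1; all invariant factors of ∂_1 are 1 so no torsion. So H_0 = Z.
rank ∂_1 = 4, rank ∂_2 = 5 ⇒ b_1 = 9 − 4 − 5 = 0; all invariant factors of ∂_2 are 1 so no torsion. So H_1 = 0.
rank ∂_2 = 5, rank ∂_3 = 0 ⇒ b_2 = 6 − 5 − 0 = 1. So H_2 = Z.

H_0 = Z,  H_1 = 0,  H_2 = Z.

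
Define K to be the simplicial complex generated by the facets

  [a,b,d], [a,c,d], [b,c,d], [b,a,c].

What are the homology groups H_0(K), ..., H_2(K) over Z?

K has 4 vertices, 6 edges, 4 triangles.
rank ∂_0 = 0, rank ∂_1 = 3 ⇒ b_0 = 4 − 0 − 3 = 1; all invariant factors of ∂_1 are 1 so no torsion. So H_0 = Z.
rank ∂_1 = 3, rank ∂_2 = 3 ⇒ b_1 = 6 − 3 − 3 = 0; all invariant factors of ∂_2 are 1 so no torsion. So H_1 = 0.
rank ∂_2 = 3, rank ∂_3 = 0 ⇒ b_2 = 4 − 3 − 0 = 1. So H_2 = Z.

H_0 ≅ Z,  H_1 = 0,  H_2 ≅ Z.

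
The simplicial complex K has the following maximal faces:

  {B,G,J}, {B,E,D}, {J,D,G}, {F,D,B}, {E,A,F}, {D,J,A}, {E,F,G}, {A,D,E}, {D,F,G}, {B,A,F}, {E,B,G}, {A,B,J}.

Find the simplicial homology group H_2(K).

Fix the vertex order A < B < D < E < F < G < J and write every simplex with vertices in increasing order. Then dim K = 2 and the simplices of K are:

  0-simplices (7): A, B, D, E, F, G, J
  1-simplices (18): AB, AD, AE, AF, AJ, BD, BE, BF, BG, BJ, DE, DF, DG, DJ, EF, EG, FG, GJ
  2-simplices (12): ABF, ABJ, ADE, ADJ, AEF, BDE, BDF, BEG, BGJ, DFG, DGJ, EFG

giving chain groups C_0 ≅ Z^7, C_1 ≅ Z^18, C_2 ≅ Z^12.

The boundary map ∂_1: C_1 → C_0 is given by ∂[p,q] = [q] − [p].
The resulting 7×18 matrix has rank 6, and its Smith normal form has invariant factors (1,1,1,1,1,1).

The boundary map ∂_2: C_2 → C_1 sends each 2-simplex [p,q,r] to [q,r] − [p,r] + [p,q]. For instance
  ∂BDF = DF − BF + BD,
  ∂ABJ = BJ − AJ + AB.
The 18×12 boundary matrix has rank 12 and Smith normal form diag(1,1,1,1,1,1,1,1,1,1,1,2).

Reading off H_k = ker ∂_k / im ∂_{k+1}:

  H_2: rank ker ∂_2 − rank ∂_3 = (12 − 12) − 0 = 0, and there is no ∂_3, so H_2 = 0.

(K is a triangulation of the real projective plane RP^2.)

H_2 = 0.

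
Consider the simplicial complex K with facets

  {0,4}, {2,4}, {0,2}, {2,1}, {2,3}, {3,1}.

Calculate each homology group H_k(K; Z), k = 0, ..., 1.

Order the vertices as 0 < 1 < 2 < 3 < 4. Listing each simplex with vertices in this order, K has dimension 1 with simplices:

  0-simplices (5): [0], [1], [2], [3], [4]
  1-simplices (6): [0,2], [0,4], [1,2], [1,3], [2,3], [2,4]

so the chain groups are C_0 ≅ Z^5, C_1 ≅ Z^6.

Boundary ∂_1: C_1 → C_0 sends each edge [p,q] (with p < q) to q − p.
The 5×6 boundary matrix has rank 4 and Smith normal form diag(1,1,1,1).

Computing H_k = (kernel of ∂_k) / (image of ∂_{k+1}):

  H_0: rank C_0 − rank ∂_1 = 5 − 4 = 1, and the invariant factors of ∂_1 are all 1, so H_0 ≅ Z.
  H_1: rank ker ∂_1 − rank ∂_2 = (6 − 4) − 0 = 2, and there is no ∂_2, so H_1 ≅ Z^2.

(K is a triangulation of a wedge of 2 circles.)

H_0 ≅ Z,  H_1 ≅ Z^2.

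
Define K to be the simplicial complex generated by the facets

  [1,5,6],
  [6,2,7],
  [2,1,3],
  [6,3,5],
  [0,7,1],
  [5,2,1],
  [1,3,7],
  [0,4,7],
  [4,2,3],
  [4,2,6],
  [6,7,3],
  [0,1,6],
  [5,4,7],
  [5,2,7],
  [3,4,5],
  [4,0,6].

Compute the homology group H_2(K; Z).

H_2 ≅ Z.

K has 8 vertices, 24 edges, 16 triangles.
rank ∂_2 = 15, rank ∂_3 = 0 ⇒ b_2 = 16 − 15 − 0 = 1. So H_2 ≅ Z.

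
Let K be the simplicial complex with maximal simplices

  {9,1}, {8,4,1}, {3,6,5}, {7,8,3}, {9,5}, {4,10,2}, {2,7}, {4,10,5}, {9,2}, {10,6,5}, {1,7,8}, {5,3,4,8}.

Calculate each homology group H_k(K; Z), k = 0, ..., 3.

We work with the vertex ordering 1 < 2 < 3 < 4 < 5 < 6 < 7 < 8 < 9 < 10. The simplices of K, each written with vertices in increasing order, are:

  0-simplices (10): [1], [2], [3], [4], [5], [6], [7], [8], [9], [10]
  1-simplices (22): [1,4], [1,7], [1,8], [1,9], [2,4], [2,7], [2,9], [2,10], [3,4], [3,5], [3,6], [3,7], [3,8], [4,5], [4,8], [4,10], [5,6], [5,8], [5,9], [5,10], [6,10], [7,8]
  2-simplices (11): [1,4,8], [1,7,8], [2,4,10], [3,4,5], [3,4,8], [3,5,6], [3,5,8], [3,7,8], [4,5,8], [4,5,10], [5,6,10]
  3-simplices (1): [3,4,5,8]

so the chain groups are C_0 ≅ Z^10, C_1 ≅ Z^22, C_2 ≅ Z^11, C_3 ≅ Z^1.

∂_1: C_1 → C_0 sends each edge [p,q] (with p < q) to q − p.
The 10×22 boundary matrix has rank 9 and Smith normal form diag(1,1,1,1,1,1,1,1,1).

The boundary map ∂_2: C_2 → C_1 maps a triangle to the signed sum of its edges. For instance
  ∂[1,4,8] = [4,8] − [1,8] + [1,4],
  ∂[4,5,10] = [5,10] − [4,10] + [4,5].
As a 22×11 matrix over Z this has rank 10, with invariant factors (1,1,1,1,1,1,1,1,1,1).

∂_3: C_3 → C_2 sends each 3-simplex σ to the alternating sum Σ_i (−1)^i (σ with its i-th vertex removed). For instance
  ∂[3,4,5,8] = [4,5,8] − [3,5,8] + [3,4,8] − [3,4,5].
The 11×1 boundary matrix has rank 1 and Smith normal form diag(1).

Computing H_k = (kernel of ∂_k) / (image of ∂_{k+1}):

  H_0: rank C_0 − rank ∂_1 = 10 − 9 = 1, and the invariant factors of ∂_1 are all 1, so H_0 ≅ Z.
  H_1: rank ker ∂_1 − rank ∂_2 = (22 − 9) − 10 = 3, and the invariant factors of ∂_2 are all 1, so H_1 ≅ Z^3.
  H_2: rank ker ∂_2 − rank ∂_3 = (11 − 10) − 1 = 0, and the invariant factors of ∂_3 are all 1, so H_2 ≅ 0.
  H_3: rank ker ∂_3 − rank ∂_4 = (1 − 1) − 0 = 0, and there is no ∂_4, so H_3 ≅ 0.

H_0 ≅ Z,  H_1 ≅ Z^3,  H_2 = 0,  H_3 = 0.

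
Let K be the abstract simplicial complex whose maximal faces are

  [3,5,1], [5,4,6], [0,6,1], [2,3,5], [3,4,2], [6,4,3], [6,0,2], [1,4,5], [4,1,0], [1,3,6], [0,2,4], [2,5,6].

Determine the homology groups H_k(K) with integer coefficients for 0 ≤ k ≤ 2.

Take the total order 0 < 1 < 2 < 3 < 4 < 5 < 6 on the vertex set. Then K (dimension 2) consists of the simplices:

  0-simplices (7): [0], [1], [2], [3], [4], [5], [6]
  1-simplices (18): [0,1], [0,2], [0,4], [0,6], [1,3], [1,4], [1,5], [1,6], [2,3], [2,4], [2,5], [2,6], [3,4], [3,5], [3,6], [4,5], [4,6], [5,6]
  2-simplices (12): [0,1,4], [0,1,6], [0,2,4], [0,2,6], [1,3,5], [1,3,6], [1,4,5], [2,3,4], [2,3,5], [2,5,6], [3,4,6], [4,5,6]

giving chain groups C_0 ≅ Z^7, C_1 ≅ Z^18, C_2 ≅ Z^12.

Boundary ∂_1: C_1 → C_0 maps an edge to its endpoints' difference, ∂[p,q] = q − p. For instance
  ∂[0,1] = [1] − [0].
The resulting 7×18 matrix has rank 6, and its Smith normal form has invariant factors (1,1,1,1,1,1).

∂_2: C_2 → C_1 maps a triangle to the signed sum of its edges. For instance
  ∂[0,2,6] = [2,6] − [0,6] + [0,2],
  ∂[0,1,6] = [1,6] − [0,6] + [0,1].
The 18×12 boundary matrix has rank 12 and Smith normal form diag(1,1,1,1,1,1,1,1,1,1,1,2).

Now H_k = ker ∂_k / im ∂_{k+1}, so:

  H_0: rank C_0 − rank ∂_1 = 7 − 6 = 1, and the invariant factors of ∂_1 are all 1, so H_0 ≅ Z.
  H_1: rank ker ∂_1 − rank ∂_2 = (18 − 6) − 12 = 0, and ∂_2 has invariant factor 2 > 1, so H_1 ≅ Z/2Z.
  H_2: rank ker ∂_2 − rank ∂_3 = (12 − 12) − 0 = 0, and there is no ∂_3, so H_2 ≅ 0.

H_0 = Z,  H_1 = Z/2Z,  H_2 = 0.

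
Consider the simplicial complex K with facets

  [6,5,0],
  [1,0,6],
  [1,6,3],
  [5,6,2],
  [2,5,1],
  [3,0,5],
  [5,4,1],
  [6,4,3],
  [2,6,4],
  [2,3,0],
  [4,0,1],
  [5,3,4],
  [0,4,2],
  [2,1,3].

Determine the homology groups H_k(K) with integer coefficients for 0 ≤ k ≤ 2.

H_0 = Z,  H_1 = Z^2,  H_2 = Z.

Take the total order 0 < 1 < 2 < 3 < 4 < 5 < 6 on the vertex set. Then K (dimension 2) consists of the simplices:

  0-simplices (7): [0], [1], [2], [3], [4], [5], [6]
  1-simplices (21): [0,1], [0,2], [0,3], [0,4], [0,5], [0,6], [1,2], [1,3], [1,4], [1,5], [1,6], [2,3], [2,4], [2,5], [2,6], [3,4], [3,5], [3,6], [4,5], [4,6], [5,6]
  2-simplices (14): [0,1,4], [0,1,6], [0,2,3], [0,2,4], [0,3,5], [0,5,6], [1,2,3], [1,2,5], [1,3,6], [1,4,5], [2,4,6], [2,5,6], [3,4,5], [3,4,6]

so the chain groups are C_0 ≅ Z^7, C_1 ≅ Z^21, C_2 ≅ Z^14.

The boundary map ∂_1: C_1 → C_0 is given by ∂[p,q] = [q] − [p].
As a 7×21 matrix over Z this has rank 6, with invariant factors (1,1,1,1,1,1).

∂_2: C_2 → C_1 sends each 2-simplex [p,q,r] to [q,r] − [p,r] + [p,q]. For instance
  ∂[1,3,6] = [3,6] − [1,6] + [1,3],
  ∂[0,1,6] = [1,6] − [0,6] + [0,1].
This gives a 21×14 integer matrix of rank 13; reducing to Smith normal form yields diagonal entries (1,1,1,1,1,1,1,1,1,1,1,1,1).

Computing H_k = (kernel of ∂_k) / (image of ∂_{k+1}):

  H_0: rank C_0 − rank ∂_1 = 7 − 6 = 1, and the invariant factors of ∂_1 are all 1, so H_0 = Z.
  H_1: rank ker ∂_1 − rank ∂_2 = (21 − 6) − 13 = 2, and the invariant factors of ∂_2 are all 1, so H_1 = Z^2.
  H_2: rank ker ∂_2 − rank ∂_3 = (14 − 13) − 0 = 1, and there is no ∂_3, so H_2 = Z.

(K is a triangulation of the torus T^2.)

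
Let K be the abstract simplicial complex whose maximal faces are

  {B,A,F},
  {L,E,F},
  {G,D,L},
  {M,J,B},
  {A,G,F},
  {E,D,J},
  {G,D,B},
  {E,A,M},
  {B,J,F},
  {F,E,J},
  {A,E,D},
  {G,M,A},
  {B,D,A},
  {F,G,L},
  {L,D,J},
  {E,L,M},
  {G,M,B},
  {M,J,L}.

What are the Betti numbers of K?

K has 9 vertices, 27 edges, 18 triangles.
rank ∂_0 = 0, rank ∂_1 = 8 ⇒ b_0 = 9 − 0 − 8 = 1; all invariant factors of ∂_1 are 1 so no torsion. So H_0 = Z.
rank ∂_1 = 8, rank ∂_2 = 18 ⇒ b_1 = 27 − 8 − 18 = 1; ∂_2 has invariant factor(s) [2] giving torsion. So H_1 = Z ⊕ Z/2.
rank ∂_2 = 18, rank ∂_3 = 0 ⇒ b_2 = 18 − 18 − 0 = 0. So H_2 = 0.

b_0 = 1, b_1 = 1, b_2 = 0.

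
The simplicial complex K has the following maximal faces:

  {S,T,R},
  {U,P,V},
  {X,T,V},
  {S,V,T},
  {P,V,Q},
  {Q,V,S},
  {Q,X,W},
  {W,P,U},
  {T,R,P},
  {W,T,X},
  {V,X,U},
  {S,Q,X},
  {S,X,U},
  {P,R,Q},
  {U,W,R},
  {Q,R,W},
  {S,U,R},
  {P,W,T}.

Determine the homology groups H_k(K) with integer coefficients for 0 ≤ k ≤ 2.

H_0 ≅ Z,  H_1 ≅ Z ⊕ Z/2,  H_2 = 0.

Take the total order P < Q < R < S < T < U < V < W < X on the vertex set. Then K (dimension 2) consists of the simplices:

  0-simplices (9): P, Q, R, S, T, U, V, W, X
  1-simplices (27): PQ, PR, PT, PU, PV, PW, QR, QS, QV, QW, QX, RS, RT, RU, RW, ST, SU, SV, SX, TV, TW, TX, UV, UW, UX, VX, WX
  2-simplices (18): PQR, PQV, PRT, PTW, PUV, PUW, QRW, QSV, QSX, QWX, RST, RSU, RUW, STV, SUX, TVX, TWX, UVX

so the chain groups are C_0 ≅ Z^9, C_1 ≅ Z^27, C_2 ≅ Z^18.

Boundary ∂_1: C_1 → C_0 maps an edge to its endpoints' difference, ∂[p,q] = q − p.
As a 9×27 matrix over Z this has rank 8, with invariant factors (1,1,1,1,1,1,1,1).

∂_2: C_2 → C_1 sends each 2-simplex [p,q,r] to [q,r] − [p,r] + [p,q]. For instance
  ∂SUX = UX − SX + SU,
  ∂PRT = RT − PT + PR.
The resulting 27×18 matrix has rank 18, and its Smith normal form has invariant factors (1,1,1,1,1,1,1,1,1,1,1,1,1,1,1,1,1,2).

Computing H_k = (kernel of ∂_k) / (image of ∂_{k+1}):

  H_0: rank C_0 − rank ∂_1 = 9 − 8 = 1, and the invariant factors of ∂_1 are all 1, so H_0 ≅ Z.
  H_1: rank ker ∂_1 − rank ∂_2 = (27 − 8) − 18 = 1, and ∂_2 has invariant factor 2 > 1, so H_1 ≅ Z ⊕ Z/2.
  H_2: rank ker ∂_2 − rank ∂_3 = (18 − 18) − 0 = 0, and there is no ∂_3, so H_2 ≅ 0.

As a check, the Euler characteristic is 9 − 27 + 18 = 0, which agrees with 1 − 1 + 0 = 0.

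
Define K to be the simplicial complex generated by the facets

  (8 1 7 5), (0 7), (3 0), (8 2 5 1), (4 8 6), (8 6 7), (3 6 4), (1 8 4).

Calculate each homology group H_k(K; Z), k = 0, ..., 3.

Take the total order 0 < 1 < 2 < 3 < 4 < 5 < 6 < 7 < 8 on the vertex set. Then K (dimension 3) consists of the simplices:

  0-simplices (9): [0], [1], [2], [3], [4], [5], [6], [7], [8]
  1-simplices (18): [0,3], [0,7], [1,2], [1,4], [1,5], [1,7], [1,8], [2,5], [2,8], [3,4], [3,6], [4,6], [4,8], [5,7], [5,8], [6,7], [6,8], [7,8]
  2-simplices (11): [1,2,5], [1,2,8], [1,4,8], [1,5,7], [1,5,8], [1,7,8], [2,5,8], [3,4,6], [4,6,8], [5,7,8], [6,7,8]
  3-simplices (2): [1,2,5,8], [1,5,7,8]

Hence C_0 ≅ Z^9, C_1 ≅ Z^18, C_2 ≅ Z^11, C_3 ≅ Z^2.

Boundary ∂_1: C_1 → C_0 sends each edge [p,q] (with p < q) to q − p. For instance
  ∂[5,8] = [8] − [5].
The 9×18 boundary matrix has rank 8 and Smith normal form diag(1,1,1,1,1,1,1,1).

The boundary map ∂_2: C_2 → C_1 acts by ∂[p,q,r] = [q,r] − [p,r] + [p,q]. For instance
  ∂[4,6,8] = [6,8] − [4,8] + [4,6],
  ∂[1,5,7] = [5,7] − [1,7] + [1,5].
The resulting 18×11 matrix has rank 9, and its Smith normal form has invariant factors (1,1,1,1,1,1,1,1,1).

∂_3: C_3 → C_2 sends each 3-simplex σ to the alternating sum Σ_i (−1)^i (σ with its i-th vertex removed). For instance
  ∂[1,5,7,8] = [5,7,8] − [1,7,8] + [1,5,8] − [1,5,7],
  ∂[1,2,5,8] = [2,5,8] − [1,5,8] + [1,2,8] − [1,2,5].
The 11×2 boundary matrix has rank 2 and Smith normal form diag(1,1).

Now H_k = ker ∂_k / im ∂_{k+1}, so:

  H_0: rank C_0 − rank ∂_1 = 9 − 8 = 1, and the invariant factors of ∂_1 are all 1, so H_0 = Z.
  H_1: rank ker ∂_1 − rank ∂_2 = (18 − 8) − 9 = 1, and the invariant factors of ∂_2 are all 1, so H_1 = Z.
  H_2: rank ker ∂_2 − rank ∂_3 = (11 − 9) − 2 = 0, and the invariant factors of ∂_3 are all 1, so H_2 = 0.
  H_3: rank ker ∂_3 − rank ∂_4 = (2 − 2) − 0 = 0, and there is no ∂_4, so H_3 = 0.

As a check, the Euler characteristic is 9 − 18 + 11 − 2 = 0, which agrees with 1 − 1 + 0 − 0 = 0.

H_0 ≅ Z,  H_1 ≅ Z,  H_2 = 0,  H_3 = 0.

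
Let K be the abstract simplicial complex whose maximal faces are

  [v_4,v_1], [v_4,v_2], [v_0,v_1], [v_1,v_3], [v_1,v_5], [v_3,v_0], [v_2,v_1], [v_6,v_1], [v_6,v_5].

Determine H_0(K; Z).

Order the vertices as v_0 < v_1 < v_2 < v_3 < v_4 < v_5 < v_6. Listing each simplex with vertices in this order, K has dimension 1 with simplices:

  0-simplices (7): [v_0], [v_1], [v_2], [v_3], [v_4], [v_5], [v_6]
  1-simplices (9): [v_0,v_1], [v_0,v_3], [v_1,v_2], [v_1,v_3], [v_1,v_4], [v_1,v_5], [v_1,v_6], [v_2,v_4], [v_5,v_6]

so the chain groups are C_0 ≅ Z^7, C_1 ≅ Z^9.

∂_1: C_1 → C_0 maps an edge to its endpoints' difference, ∂[p,q] = q − p. For instance
  ∂[v_1,v_6] = [v_6] − [v_1].
As a 7×9 matrix over Z this has rank 6, with invariant factors (1,1,1,1,1,1).

Reading off H_k = ker ∂_k / im ∂_{k+1}:

  H_0: rank C_0 − rank ∂_1 = 7 − 6 = 1, and the invariant factors of ∂_1 are all 1, so H_0 ≅ Z.

H_0 ≅ Z.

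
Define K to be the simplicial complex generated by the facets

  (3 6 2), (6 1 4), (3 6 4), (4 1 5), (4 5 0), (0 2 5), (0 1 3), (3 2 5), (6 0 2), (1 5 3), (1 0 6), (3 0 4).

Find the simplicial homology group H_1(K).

H_1 = Z/2.

Take the total order 0 < 1 < 2 < 3 < 4 < 5 < 6 on the vertex set. Then K (dimension 2) consists of the simplices:

  0-simplices (7): [0], [1], [2], [3], [4], [5], [6]
  1-simplices (18): [0,1], [0,2], [0,3], [0,4], [0,5], [0,6], [1,3], [1,4], [1,5], [1,6], [2,3], [2,5], [2,6], [3,4], [3,5], [3,6], [4,5], [4,6]
  2-simplices (12): [0,1,3], [0,1,6], [0,2,5], [0,2,6], [0,3,4], [0,4,5], [1,3,5], [1,4,5], [1,4,6], [2,3,5], [2,3,6], [3,4,6]

Hence C_0 ≅ Z^7, C_1 ≅ Z^18, C_2 ≅ Z^12.

The boundary map ∂_1: C_1 → C_0 sends each edge [p,q] (with p < q) to q − p.
The 7×18 boundary matrix has rank 6 and Smith normal form diag(1,1,1,1,1,1).

∂_2: C_2 → C_1 sends each 2-simplex [p,q,r] to [q,r] − [p,r] + [p,q]. For instance
  ∂[0,1,6] = [1,6] − [0,6] + [0,1],
  ∂[0,2,5] = [2,5] − [0,5] + [0,2].
As a 18×12 matrix over Z this has rank 12, with invariant factors (1,1,1,1,1,1,1,1,1,1,1,2).

From H_k ≅ ker(∂_k) / im(∂_{k+1}) we obtain:

  H_1: rank ker ∂_1 − rank ∂_2 = (18 − 6) − 12 = 0, and ∂_2 has invariant factor 2 > 1, so H_1 ≅ Z/2.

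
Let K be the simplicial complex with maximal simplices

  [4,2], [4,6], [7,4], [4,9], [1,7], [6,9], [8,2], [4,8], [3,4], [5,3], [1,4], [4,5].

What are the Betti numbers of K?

Order the vertices as 1 < 2 < 3 < 4 < 5 < 6 < 7 < 8 < 9. Listing each simplex with vertices in this order, K has dimension 1 with simplices:

  0-simplices (9): [1], [2], [3], [4], [5], [6], [7], [8], [9]
  1-simplices (12): [1,4], [1,7], [2,4], [2,8], [3,4], [3,5], [4,5], [4,6], [4,7], [4,8], [4,9], [6,9]

so the chain groups are C_0 ≅ Z^9, C_1 ≅ Z^12.

∂_1: C_1 → C_0 is given by ∂[p,q] = [q] − [p].
As a 9×12 matrix over Z this has rank 8, with invariant factors (1,1,1,1,1,1,1,1).

Reading off H_k = ker ∂_k / im ∂_{k+1}:

  H_0: rank C_0 − rank ∂_1 = 9 − 8 = 1, and the invariant factors of ∂_1 are all 1, so H_0 ≅ Z.
  H_1: rank ker ∂_1 − rank ∂_2 = (12 − 8) − 0 = 4, and there is no ∂_2, so H_1 ≅ Z^4.

(K is a triangulation of a wedge of 4 circles.)

Hence the Betti numbers are b_0 = 1, b_1 = 4.

b_0 = 1, b_1 = 4.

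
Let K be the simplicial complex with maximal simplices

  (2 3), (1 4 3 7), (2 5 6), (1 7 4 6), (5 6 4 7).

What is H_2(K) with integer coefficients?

Take the total order 1 < 2 < 3 < 4 < 5 < 6 < 7 on the vertex set. Then K (dimension 3) consists of the simplices:

  0-simplices (7): [1], [2], [3], [4], [5], [6], [7]
  1-simplices (15): [1,3], [1,4], [1,6], [1,7], [2,3], [2,5], [2,6], [3,4], [3,7], [4,5], [4,6], [4,7], [5,6], [5,7], [6,7]
  2-simplices (11): [1,3,4], [1,3,7], [1,4,6], [1,4,7], [1,6,7], [2,5,6], [3,4,7], [4,5,6], [4,5,7], [4,6,7], [5,6,7]
  3-simplices (3): [1,3,4,7], [1,4,6,7], [4,5,6,7]

Hence C_0 ≅ Z^7, C_1 ≅ Z^15, C_2 ≅ Z^11, C_3 ≅ Z^3.

The boundary map ∂_1: C_1 → C_0 sends each edge [p,q] (with p < q) to q − p. For instance
  ∂[2,5] = [5] − [2].
The 7×15 boundary matrix has rank 6 and Smith normal form diag(1,1,1,1,1,1).

The boundary map ∂_2: C_2 → C_1 sends each 2-simplex [p,q,r] to [q,r] − [p,r] + [p,q]. For instance
  ∂[1,3,4] = [3,4] − [1,4] + [1,3],
  ∂[2,5,6] = [5,6] − [2,6] + [2,5].
As a 15×11 matrix over Z this has rank 8, with invariant factors (1,1,1,1,1,1,1,1).

The boundary map ∂_3: C_3 → C_2 sends each 3-simplex σ to the alternating sum Σ_i (−1)^i (σ with its i-th vertex removed). For instance
  ∂[1,4,6,7] = [4,6,7] − [1,6,7] + [1,4,7] − [1,4,6],
  ∂[1,3,4,7] = [3,4,7] − [1,4,7] + [1,3,7] − [1,3,4].
The resulting 11×3 matrix has rank 3, and its Smith normal form has invariant factors (1,1,1).

From H_k ≅ ker(∂_k) / im(∂_{k+1}) we obtain:

  H_2: rank ker ∂_2 − rank ∂_3 = (11 − 8) − 3 = 0, and the invariant factors of ∂_3 are all 1, so H_2 = 0.

H_2 ≅ 0.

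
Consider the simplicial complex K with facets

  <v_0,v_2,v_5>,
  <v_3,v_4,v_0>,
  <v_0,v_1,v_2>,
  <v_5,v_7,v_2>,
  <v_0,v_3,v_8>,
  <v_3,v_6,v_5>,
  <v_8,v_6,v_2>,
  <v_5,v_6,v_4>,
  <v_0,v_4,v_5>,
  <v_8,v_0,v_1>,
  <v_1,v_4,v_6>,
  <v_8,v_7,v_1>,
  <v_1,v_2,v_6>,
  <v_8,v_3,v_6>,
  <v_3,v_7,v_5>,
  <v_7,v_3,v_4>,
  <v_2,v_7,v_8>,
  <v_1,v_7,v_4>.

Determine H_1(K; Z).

Take the total order v_0 < v_1 < v_2 < v_3 < v_4 < v_5 < v_6 < v_7 < v_8 on the vertex set. Then K (dimension 2) consists of the simplices:

  0-simplices (9): [v_0], [v_1], [v_2], [v_3], [v_4], [v_5], [v_6], [v_7], [v_8]
  1-simplices (27): (27 of them)
  2-simplices (18): (18 of them)

Hence C_0 ≅ Z^9, C_1 ≅ Z^27, C_2 ≅ Z^18.

∂_1: C_1 → C_0 sends each edge [p,q] (with p < q) to q − p. For instance
  ∂[v_0,v_1] = [v_1] − [v_0].
This gives a 9×27 integer matrix of rank 8; reducing to Smith normal form yields diagonal entries (1,1,1,1,1,1,1,1).

The boundary map ∂_2: C_2 → C_1 acts by ∂[p,q,r] = [q,r] − [p,r] + [p,q]. For instance
  ∂[v_3,v_4,v_7] = [v_4,v_7] − [v_3,v_7] + [v_3,v_4],
  ∂[v_4,v_5,v_6] = [v_5,v_6] − [v_4,v_6] + [v_4,v_5].
This gives a 27×18 integer matrix of rank 18; reducing to Smith normal form yields diagonal entries (1,1,1,1,1,1,1,1,1,1,1,1,1,1,1,1,1,2).

From H_k ≅ ker(∂_k) / im(∂_{k+1}) we obtain:

  H_1: rank ker ∂_1 − rank ∂_2 = (27 − 8) − 18 = 1, and ∂_2 has invariant factor 2 > 1, so H_1 = Z ⊕ Z_2.

(K is a triangulation of the Klein bottle.)

H_1 ≅ Z ⊕ Z_2.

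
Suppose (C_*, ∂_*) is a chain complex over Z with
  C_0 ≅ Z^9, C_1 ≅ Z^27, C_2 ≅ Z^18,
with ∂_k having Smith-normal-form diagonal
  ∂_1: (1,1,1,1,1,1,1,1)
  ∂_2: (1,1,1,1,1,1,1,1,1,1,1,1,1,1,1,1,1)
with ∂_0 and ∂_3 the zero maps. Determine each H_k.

H_0 ≅ Z,  H_1 ≅ Z^2,  H_2 ≅ Z.

H_0: b_0 = 9 − 0 − 8 = 1; torsion from ∂_1 factors > 1: none. So H_0 ≅ Z.
H_1: b_1 = 27 − 8 − 17 = 2; torsion from ∂_2 factors > 1: none. So H_1 ≅ Z^2.
H_2: b_2 = 18 − 17 − 0 = 1; torsion from ∂_3 factors > 1: none. So H_2 ≅ Z.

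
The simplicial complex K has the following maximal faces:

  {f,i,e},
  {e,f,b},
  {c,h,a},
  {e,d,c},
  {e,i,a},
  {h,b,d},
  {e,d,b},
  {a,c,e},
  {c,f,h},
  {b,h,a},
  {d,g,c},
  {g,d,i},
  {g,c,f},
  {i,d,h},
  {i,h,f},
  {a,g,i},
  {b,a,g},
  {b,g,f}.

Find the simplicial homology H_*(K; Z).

K has 9 vertices, 27 edges, 18 triangles.
rank ∂_0 = 0, rank ∂_1 = 8 ⇒ b_0 = 9 − 0 − 8 = 1; all invariant factors of ∂_1 are 1 so no torsion. So H_0 ≅ Z.
rank ∂_1 = 8, rank ∂_2 = 17 ⇒ b_1 = 27 − 8 − 17 = 2; all invariant factors of ∂_2 are 1 so no torsion. So H_1 ≅ Z^2.
rank ∂_2 = 17, rank ∂_3 = 0 ⇒ b_2 = 18 − 17 − 0 = 1. So H_2 ≅ Z.

H_0 = Z,  H_1 = Z^2,  H_2 = Z.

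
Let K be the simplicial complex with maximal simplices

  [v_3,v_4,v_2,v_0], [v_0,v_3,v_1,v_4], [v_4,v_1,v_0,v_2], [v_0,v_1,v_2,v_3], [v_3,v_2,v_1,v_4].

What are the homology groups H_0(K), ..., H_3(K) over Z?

Take the total order v_0 < v_1 < v_2 < v_3 < v_4 on the vertex set. Then K (dimension 3) consists of the simplices:

  0-simplices (5): [v_0], [v_1], [v_2], [v_3], [v_4]
  1-simplices (10): [v_0,v_1], [v_0,v_2], [v_0,v_3], [v_0,v_4], [v_1,v_2], [v_1,v_3], [v_1,v_4], [v_2,v_3], [v_2,v_4], [v_3,v_4]
  2-simplices (10): [v_0,v_1,v_2], [v_0,v_1,v_3], [v_0,v_1,v_4], [v_0,v_2,v_3], [v_0,v_2,v_4], [v_0,v_3,v_4], [v_1,v_2,v_3], [v_1,v_2,v_4], [v_1,v_3,v_4], [v_2,v_3,v_4]
  3-simplices (5): [v_0,v_1,v_2,v_3], [v_0,v_1,v_2,v_4], [v_0,v_1,v_3,v_4], [v_0,v_2,v_3,v_4], [v_1,v_2,v_3,v_4]

so the chain groups are C_0 ≅ Z^5, C_1 ≅ Z^10, C_2 ≅ Z^10, C_3 ≅ Z^5.

The boundary map ∂_1: C_1 → C_0 sends each edge [p,q] (with p < q) to q − p. For instance
  ∂[v_2,v_4] = [v_4] − [v_2].
As a 5×10 matrix over Z this has rank 4, with invariant factors (1,1,1,1).

∂_2: C_2 → C_1 maps a triangle to the signed sum of its edges. For instance
  ∂[v_0,v_2,v_4] = [v_2,v_4] − [v_0,v_4] + [v_0,v_2],
  ∂[v_0,v_2,v_3] = [v_2,v_3] − [v_0,v_3] + [v_0,v_2].
The 10×10 boundary matrix has rank 6 and Smith normal form diag(1,1,1,1,1,1).

∂_3: C_3 → C_2 sends each 3-simplex σ to the alternating sum Σ_i (−1)^i (σ with its i-th vertex removed). For instance
  ∂[v_0,v_1,v_2,v_3] = [v_1,v_2,v_3] − [v_0,v_2,v_3] + [v_0,v_1,v_3] − [v_0,v_1,v_2],
  ∂[v_1,v_2,v_3,v_4] = [v_2,v_3,v_4] − [v_1,v_3,v_4] + [v_1,v_2,v_4] − [v_1,v_2,v_3].
As a 10×5 matrix over Z this has rank 4, with invariant factors (1,1,1,1).

Computing H_k = (kernel of ∂_k) / (image of ∂_{k+1}):

  H_0: rank C_0 − rank ∂_1 = 5 − 4 = 1, and the invariant factors of ∂_1 are all 1, so H_0 ≅ Z.
  H_1: rank ker ∂_1 − rank ∂_2 = (10 − 4) − 6 = 0, and the invariant factors of ∂_2 are all 1, so H_1 ≅ 0.
  H_2: rank ker ∂_2 − rank ∂_3 = (10 − 6) − 4 = 0, and the invariant factors of ∂_3 are all 1, so H_2 ≅ 0.
  H_3: rank ker ∂_3 − rank ∂_4 = (5 − 4) − 0 = 1, and there is no ∂_4, so H_3 ≅ Z.

(K is a triangulation of the 3-sphere S^3.)

H_0 ≅ Z,  H_1 = 0,  H_2 = 0,  H_3 ≅ Z.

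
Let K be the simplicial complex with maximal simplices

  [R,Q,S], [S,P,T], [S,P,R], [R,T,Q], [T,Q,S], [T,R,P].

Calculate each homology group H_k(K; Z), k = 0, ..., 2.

H_0 = Z,  H_1 = 0,  H_2 = Z.

Order the vertices as P < Q < R < S < T. Listing each simplex with vertices in this order, K has dimension 2 with simplices:

  0-simplices (5): P, Q, R, S, T
  1-simplices (9): PR, PS, PT, QR, QS, QT, RS, RT, ST
  2-simplices (6): PRS, PRT, PST, QRS, QRT, QST

giving chain groups C_0 ≅ Z^5, C_1 ≅ Z^9, C_2 ≅ Z^6.

∂_1: C_1 → C_0 is given by ∂[p,q] = [q] − [p]. For instance
  ∂QR = R − Q.
This gives a 5×9 integer matrix of rank 4; reducing to Smith normal form yields diagonal entries (1,1,1,1).

∂_2: C_2 → C_1 sends each 2-simplex [p,q,r] to [q,r] − [p,r] + [p,q]. For instance
  ∂PST = ST − PT + PS,
  ∂PRT = RT − PT + PR.
As a 9×6 matrix over Z this has rank 5, with invariant factors (1,1,1,1,1).

Now H_k = ker ∂_k / im ∂_{k+1}, so:

  H_0: rank C_0 − rank ∂_1 = 5 − 4 = 1, and the invariant factors of ∂_1 are all 1, so H_0 ≅ Z.
  H_1: rank ker ∂_1 − rank ∂_2 = (9 − 4) − 5 = 0, and the invariant factors of ∂_2 are all 1, so H_1 ≅ 0.
  H_2: rank ker ∂_2 − rank ∂_3 = (6 − 5) − 0 = 1, and there is no ∂_3, so H_2 ≅ Z.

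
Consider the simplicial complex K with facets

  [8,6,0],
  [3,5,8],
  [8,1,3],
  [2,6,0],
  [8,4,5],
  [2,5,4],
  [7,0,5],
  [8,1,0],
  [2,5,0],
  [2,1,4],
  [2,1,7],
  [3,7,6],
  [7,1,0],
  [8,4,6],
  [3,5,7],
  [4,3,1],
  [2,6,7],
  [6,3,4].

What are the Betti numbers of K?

Order the vertices as 0 < 1 < 2 < 3 < 4 < 5 < 6 < 7 < 8. Listing each simplex with vertices in this order, K has dimension 2 with simplices:

  0-simplices (9): [0], [1], [2], [3], [4], [5], [6], [7], [8]
  1-simplices (27): (27 of them)
  2-simplices (18): [0,1,7], [0,1,8], [0,2,5], [0,2,6], [0,5,7], [0,6,8], [1,2,4], [1,2,7], [1,3,4], [1,3,8], [2,4,5], [2,6,7], [3,4,6], [3,5,7], [3,5,8], [3,6,7], [4,5,8], [4,6,8]

Hence C_0 ≅ Z^9, C_1 ≅ Z^27, C_2 ≅ Z^18.

∂_1: C_1 → C_0 sends each edge [p,q] (with p < q) to q − p.
This gives a 9×27 integer matrix of rank 8; reducing to Smith normal form yields diagonal entries (1,1,1,1,1,1,1,1).

Boundary ∂_2: C_2 → C_1 acts by ∂[p,q,r] = [q,r] − [p,r] + [p,q]. For instance
  ∂[0,6,8] = [6,8] − [0,8] + [0,6],
  ∂[1,3,8] = [3,8] − [1,8] + [1,3].
The resulting 27×18 matrix has rank 18, and its Smith normal form has invariant factors (1,1,1,1,1,1,1,1,1,1,1,1,1,1,1,1,1,2).

From H_k ≅ ker(∂_k) / im(∂_{k+1}) we obtain:

  H_0: rank C_0 − rank ∂_1 = 9 − 8 = 1, and the invariant factors of ∂_1 are all 1, so H_0 = Z.
  H_1: rank ker ∂_1 − rank ∂_2 = (27 − 8) − 18 = 1, and ∂_2 has invariant factor 2 > 1, so H_1 = Z ⊕ Z/2.
  H_2: rank ker ∂_2 − rank ∂_3 = (18 − 18) − 0 = 0, and there is no ∂_3, so H_2 = 0.

(K is a triangulation of the Klein bottle.)

Hence the Betti numbers are b_0 = 1, b_1 = 1, b_2 = 0.

b_0 = 1, b_1 = 1, b_2 = 0.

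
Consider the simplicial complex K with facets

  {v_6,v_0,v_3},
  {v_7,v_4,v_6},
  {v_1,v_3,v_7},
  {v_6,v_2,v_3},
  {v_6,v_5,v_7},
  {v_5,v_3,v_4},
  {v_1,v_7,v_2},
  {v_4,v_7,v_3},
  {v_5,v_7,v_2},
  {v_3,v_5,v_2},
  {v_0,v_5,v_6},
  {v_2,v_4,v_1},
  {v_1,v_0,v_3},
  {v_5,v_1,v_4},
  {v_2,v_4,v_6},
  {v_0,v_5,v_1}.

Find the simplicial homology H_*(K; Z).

K has 8 vertices, 24 edges, 16 triangles.
rank ∂_0 = 0, rank ∂_1 = 7 ⇒ b_0 = 8 − 0 − 7 = 1; all invariant factors of ∂_1 are 1 so no torsion. So H_0 ≅ Z.
rank ∂_1 = 7, rank ∂_2 = 15 ⇒ b_1 = 24 − 7 − 15 = 2; all invariant factors of ∂_2 are 1 so no torsion. So H_1 ≅ Z^2.
rank ∂_2 = 15, rank ∂_3 = 0 ⇒ b_2 = 16 − 15 − 0 = 1. So H_2 ≅ Z.

H_0 = Z,  H_1 = Z^2,  H_2 = Z.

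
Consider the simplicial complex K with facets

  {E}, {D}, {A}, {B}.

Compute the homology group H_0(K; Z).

K has 4 vertices.
rank ∂_0 = 0, rank ∂_1 = 0 ⇒ b_0 = 4 − 0 − 0 = 4. So H_0 = Z^4.

H_0 ≅ Z^4.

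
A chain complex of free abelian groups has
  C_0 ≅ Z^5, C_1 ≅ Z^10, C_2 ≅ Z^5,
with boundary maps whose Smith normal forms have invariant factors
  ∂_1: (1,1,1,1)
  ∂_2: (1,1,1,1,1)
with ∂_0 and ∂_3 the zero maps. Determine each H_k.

H_0: b_0 = 5 − 0 − 4 = 1; torsion from ∂_1 factors > 1: none. So H_0 ≅ Z.
H_1: b_1 = 10 − 4 − 5 = 1; torsion from ∂_2 factors > 1: none. So H_1 ≅ Z.
H_2: b_2 = 5 − 5 − 0 = 0; torsion from ∂_3 factors > 1: none. So H_2 ≅ 0.

H_0 ≅ Z,  H_1 ≅ Z,  H_2 = 0.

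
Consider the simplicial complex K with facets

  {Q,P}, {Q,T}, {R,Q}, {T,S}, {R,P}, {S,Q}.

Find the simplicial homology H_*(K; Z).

H_0 = Z,  H_1 = Z^2.

We work with the vertex ordering P < Q < R < S < T. The simplices of K, each written with vertices in increasing order, are:

  0-simplices (5): P, Q, R, S, T
  1-simplices (6): PQ, PR, QR, QS, QT, ST

so the chain groups are C_0 ≅ Z^5, C_1 ≅ Z^6.

The boundary map ∂_1: C_1 → C_0 maps an edge to its endpoints' difference, ∂[p,q] = q − p. For instance
  ∂QR = R − Q.
As a 5×6 matrix over Z this has rank 4, with invariant factors (1,1,1,1).

Now H_k = ker ∂_k / im ∂_{k+1}, so:

  H_0: rank C_0 − rank ∂_1 = 5 − 4 = 1, and the invariant factors of ∂_1 are all 1, so H_0 = Z.
  H_1: rank ker ∂_1 − rank ∂_2 = (6 − 4) − 0 = 2, and there is no ∂_2, so H_1 = Z^2.

(K is a triangulation of a wedge of 2 circles.)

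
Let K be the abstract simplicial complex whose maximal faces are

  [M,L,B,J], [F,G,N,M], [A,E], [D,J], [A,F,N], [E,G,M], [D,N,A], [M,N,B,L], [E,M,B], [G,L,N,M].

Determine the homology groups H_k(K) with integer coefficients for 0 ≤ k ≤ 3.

H_0 = Z,  H_1 = Z^2,  H_2 = 0,  H_3 = 0.

We work with the vertex ordering A < B < D < E < F < G < J < L < M < N. The simplices of K, each written with vertices in increasing order, are:

  0-simplices (10): A, B, D, E, F, G, J, L, M, N
  1-simplices (24): AD, AE, AF, AN, BE, BJ, BL, BM, BN, DJ, DN, EG, EM, FG, FM, FN, GL, GM, GN, JL, JM, LM, LN, MN
  2-simplices (17): ADN, AFN, BEM, BJL, BJM, BLM, BLN, BMN, EGM, FGM, FGN, FMN, GLM, GLN, GMN, JLM, LMN
  3-simplices (4): BJLM, BLMN, FGMN, GLMN

Hence C_0 ≅ Z^10, C_1 ≅ Z^24, C_2 ≅ Z^17, C_3 ≅ Z^4.

The boundary map ∂_1: C_1 → C_0 sends each edge [p,q] (with p < q) to q − p.
This gives a 10×24 integer matrix of rank 9; reducing to Smith normal form yields diagonal entries (1,1,1,1,1,1,1,1,1).

The boundary map ∂_2: C_2 → C_1 sends each 2-simplex [p,q,r] to [q,r] − [p,r] + [p,q]. For instance
  ∂LMN = MN − LN + LM,
  ∂GLN = LN − GN + GL.
As a 24×17 matrix over Z this has rank 13, with invariant factors (1,1,1,1,1,1,1,1,1,1,1,1,1).

The boundary map ∂_3: C_3 → C_2 sends each 3-simplex σ to the alternating sum Σ_i (−1)^i (σ with its i-th vertex removed). For instance
  ∂GLMN = LMN − GMN + GLN − GLM,
  ∂BJLM = JLM − BLM + BJM − BJL.
This gives a 17×4 integer matrix of rank 4; reducing to Smith normal form yields diagonal entries (1,1,1,1).

From H_k ≅ ker(∂_k) / im(∂_{k+1}) we obtain:

  H_0: rank C_0 − rank ∂_1 = 10 − 9 = 1, and the invariant factors of ∂_1 are all 1, so H_0 ≅ Z.
  H_1: rank ker ∂_1 − rank ∂_2 = (24 − 9) − 13 = 2, and the invariant factors of ∂_2 are all 1, so H_1 ≅ Z^2.
  H_2: rank ker ∂_2 − rank ∂_3 = (17 − 13) − 4 = 0, and the invariant factors of ∂_3 are all 1, so H_2 ≅ 0.
  H_3: rank ker ∂_3 − rank ∂_4 = (4 − 4) − 0 = 0, and there is no ∂_4, so H_3 ≅ 0.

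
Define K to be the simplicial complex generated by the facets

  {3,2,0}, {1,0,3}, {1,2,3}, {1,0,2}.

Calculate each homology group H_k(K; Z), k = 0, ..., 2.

Take the total order 0 < 1 < 2 < 3 on the vertex set. Then K (dimension 2) consists of the simplices:

  0-simplices (4): [0], [1], [2], [3]
  1-simplices (6): [0,1], [0,2], [0,3], [1,2], [1,3], [2,3]
  2-simplices (4): [0,1,2], [0,1,3], [0,2,3], [1,2,3]

giving chain groups C_0 ≅ Z^4, C_1 ≅ Z^6, C_2 ≅ Z^4.

The boundary map ∂_1: C_1 → C_0 is given by ∂[p,q] = [q] − [p].
The resulting 4×6 matrix has rank 3, and its Smith normal form has invariant factors (1,1,1).

∂_2: C_2 → C_1 maps a triangle to the signed sum of its edges. For instance
  ∂[0,2,3] = [2,3] − [0,3] + [0,2],
  ∂[1,2,3] = [2,3] − [1,3] + [1,2].
The 6×4 boundary matrix has rank 3 and Smith normal form diag(1,1,1).

Now H_k = ker ∂_k / im ∂_{k+1}, so:

  H_0: rank C_0 − rank ∂_1 = 4 − 3 = 1, and the invariant factors of ∂_1 are all 1, so H_0 = Z.
  H_1: rank ker ∂_1 − rank ∂_2 = (6 − 3) − 3 = 0, and the invariant factors of ∂_2 are all 1, so H_1 = 0.
  H_2: rank ker ∂_2 − rank ∂_3 = (4 − 3) − 0 = 1, and there is no ∂_3, so H_2 = Z.

H_0 ≅ Z,  H_1 = 0,  H_2 ≅ Z.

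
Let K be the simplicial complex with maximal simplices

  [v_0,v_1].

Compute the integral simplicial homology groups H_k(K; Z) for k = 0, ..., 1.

H_0 = Z,  H_1 = 0.

We work with the vertex ordering v_0 < v_1. The simplices of K, each written with vertices in increasing order, are:

  0-simplices (2): [v_0], [v_1]
  1-simplices (1): [v_0,v_1]

giving chain groups C_0 ≅ Z^2, C_1 ≅ Z^1.

∂_1: C_1 → C_0 maps an edge to its endpoints' difference, ∂[p,q] = q − p. For instance
  ∂[v_0,v_1] = [v_1] − [v_0].
The resulting 2×1 matrix has rank 1, and its Smith normal form has invariant factors (1).

Reading off H_k = ker ∂_k / im ∂_{k+1}:

  H_0: rank C_0 − rank ∂_1 = 2 − 1 = 1, and the invariant factors of ∂_1 are all 1, so H_0 = Z.
  H_1: rank ker ∂_1 − rank ∂_2 = (1 − 1) − 0 = 0, and there is no ∂_2, so H_1 = 0.

(K is a triangulation of the 1-simplex.)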